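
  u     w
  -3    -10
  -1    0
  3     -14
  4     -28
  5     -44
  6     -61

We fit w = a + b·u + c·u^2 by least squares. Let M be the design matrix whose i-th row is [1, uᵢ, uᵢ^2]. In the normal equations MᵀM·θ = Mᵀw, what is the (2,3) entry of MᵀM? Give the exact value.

404

Row 2 ↔ basis u, column 3 ↔ basis u^2, so (MᵀM)_{2,3} = Σᵢ (u)·(u^2) = (-3)·(9) + (-1)·(1) + (3)·(9) + (4)·(16) + (5)·(25) + (6)·(36) = 404.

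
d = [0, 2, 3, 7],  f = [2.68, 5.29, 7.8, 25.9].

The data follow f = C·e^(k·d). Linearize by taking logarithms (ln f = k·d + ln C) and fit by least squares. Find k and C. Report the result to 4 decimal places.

Linearized form: ln f = k·d + ln C. From the 4 transformed points,
Over the data: Σd = 12.0000, Σ(d)² = 62.0000, Σln f = 7.9600, Σd·ln f = 32.2737.
Normal system: [[62.0000, 12.0000]; [12.0000, 4]]·[k, ln C]ᵀ = [32.2737, 7.9600]ᵀ.
Slope k = (n·Σd·ln f − Σd·Σln f)/(n·Σ(d)² − (Σd)²) = (4·32.2737 − 12.0000·7.9600)/104.0000 = 0.32283; ln C = (Σln f − k·Σd)/n = 1.02150, so C = exp(1.02150) = 2.77735.

k = 0.3228, C = 2.7773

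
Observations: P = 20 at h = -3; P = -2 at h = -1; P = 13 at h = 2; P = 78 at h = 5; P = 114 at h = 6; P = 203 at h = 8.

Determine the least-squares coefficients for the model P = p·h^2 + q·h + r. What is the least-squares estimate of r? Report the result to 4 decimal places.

With design matrix X, XᵀX = [[6115, 833, 139]; [833, 139, 17]; [139, 17, 6]] and XᵀP = [19276, 2666, 426]ᵀ.
Inverting the 3×3 Gram matrix, [p, q, r]ᵀ = [42745/14016, 92321/70080, -9883/2920]ᵀ.

r = -3.3846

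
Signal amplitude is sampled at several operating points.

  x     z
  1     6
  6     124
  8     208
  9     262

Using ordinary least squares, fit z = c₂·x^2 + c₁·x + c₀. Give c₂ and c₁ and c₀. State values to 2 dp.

Setting ∂/∂c₂ … = 0 gives: 11954·c₂ + 1458·c₁ + 182·c₀ = 39004;  1458·c₂ + 182·c₁ + 24·c₀ = 4772;  182·c₂ + 24·c₁ + 4·c₀ = 600.
Row-reducing yields c₂ = 7900/2809, c₁ = 10546/2809, c₀ = -1376/2809.

c₂ = 2.81, c₁ = 3.75, c₀ = -0.49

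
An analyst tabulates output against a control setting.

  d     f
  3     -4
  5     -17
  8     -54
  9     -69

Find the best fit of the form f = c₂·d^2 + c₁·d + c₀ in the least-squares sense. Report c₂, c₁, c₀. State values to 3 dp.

c₂ = -1.034, c₁ = 1.475, c₀ = 1.051

MᵀM·[c₂, c₁, c₀]ᵀ = Mᵀf reads: 11363·c₂ + 1393·c₁ + 179·c₀ = -9506;  1393·c₂ + 179·c₁ + 25·c₀ = -1150;  179·c₂ + 25·c₁ + 4·c₀ = -144.
(Σd^2·d^2 = 11363, Σd^2·d = 1393, Σd^2 = 179, Σd·d = 179, Σd = 25, Σ1 = 4, Σd^2·f = -9506, Σd·f = -1150, Σf = -144.)
Row-reducing yields c₂ = -61/59, c₁ = 87/59, c₀ = 62/59.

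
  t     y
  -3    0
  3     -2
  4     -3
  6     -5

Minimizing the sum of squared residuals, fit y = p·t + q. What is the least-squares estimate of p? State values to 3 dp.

p = -0.511

Forming MᵀM = [[70, 10]; [10, 4]] and Mᵀy = [-48, -10]ᵀ gives MᵀM·[p, q]ᵀ = Mᵀy.
det = 70·4 − 10² = 180.
p = ((-48)·4 − 10·(-10))/180 = -23/45; q = (70·(-10) − 10·(-48))/180 = -11/9.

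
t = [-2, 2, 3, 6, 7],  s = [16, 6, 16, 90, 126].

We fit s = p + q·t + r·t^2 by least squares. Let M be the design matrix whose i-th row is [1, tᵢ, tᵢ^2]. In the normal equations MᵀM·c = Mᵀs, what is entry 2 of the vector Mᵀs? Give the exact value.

1450

Entry 2 ↔ basis t, so (Mᵀs)_{2} = Σᵢ (t)·sᵢ = (-2)·(16) + (2)·(6) + (3)·(16) + (6)·(90) + (7)·(126) = 1450.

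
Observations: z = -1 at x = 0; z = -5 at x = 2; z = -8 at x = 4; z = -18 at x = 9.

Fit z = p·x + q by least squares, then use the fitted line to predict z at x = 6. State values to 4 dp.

ẑ = -12.2235

Compute the Gram sums: Σx·x = 101, Σx = 15, Σ1 = 4.
And Σx·z = -204, Σz = -32.
Normal equations: [[101, 15]; [15, 4]]·[p, q]ᵀ = [-204, -32]ᵀ.
Δ = 101·4 − 15² = 179.
p = ((-204)·4 − 15·(-32))/179 = -336/179; q = (101·(-32) − 15·(-204))/179 = -172/179.
At x = 6: ẑ = (-336/179)·(6) + (-172/179)·(1) = -2188/179.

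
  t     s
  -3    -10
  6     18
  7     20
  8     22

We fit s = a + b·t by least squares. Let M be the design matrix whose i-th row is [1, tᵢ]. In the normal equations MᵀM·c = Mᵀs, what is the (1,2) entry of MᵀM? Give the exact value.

Row 1 ↔ basis 1, column 2 ↔ basis t, so (MᵀM)_{1,2} = Σᵢ t = (1)·(-3) + (1)·(6) + (1)·(7) + (1)·(8) = 18.

18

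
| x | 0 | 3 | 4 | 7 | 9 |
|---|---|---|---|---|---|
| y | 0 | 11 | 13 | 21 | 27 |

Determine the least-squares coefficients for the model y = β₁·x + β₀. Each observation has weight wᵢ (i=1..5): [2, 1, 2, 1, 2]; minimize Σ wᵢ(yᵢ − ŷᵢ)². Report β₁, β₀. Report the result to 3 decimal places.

β₁ = 2.956, β₀ = 0.700

Entries of AᵀWA: Σwᵢ·x·x = 252, Σwᵢ·x = 36, Σwᵢ·1 = 8.
And Σwᵢ·x·y = 770, Σwᵢ·y = 112.
Normal equations: [[252, 36]; [36, 8]]·[β₁, β₀]ᵀ = [770, 112]ᵀ.
Eliminating β₀: 8·(row 1) − 36·(row 2) gives 720·β₁ = 8·770 − 36·112 = 2128, so β₁ = 133/45.
Then β₀ = (112 − 36·(133/45))/8 = 7/10.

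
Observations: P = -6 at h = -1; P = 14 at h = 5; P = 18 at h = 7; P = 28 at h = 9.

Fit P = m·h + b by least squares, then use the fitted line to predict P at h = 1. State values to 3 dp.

P̂ = 0.357

Sums needed: Σh·h = 156, Σh = 20, Σ1 = 4.
Moment sums: Σh·P = 454, ΣP = 54.
MᵀM·[m, b]ᵀ = MᵀP becomes [[156, 20]; [20, 4]]·[m, b]ᵀ = [454, 54]ᵀ.
Determinant 156·4 − 20² = 224.
m = (454·4 − 20·54)/224 = 23/7; b = (156·54 − 20·454)/224 = -41/14.
At h = 1: P̂ = (23/7)·(1) + (-41/14)·(1) = 5/14.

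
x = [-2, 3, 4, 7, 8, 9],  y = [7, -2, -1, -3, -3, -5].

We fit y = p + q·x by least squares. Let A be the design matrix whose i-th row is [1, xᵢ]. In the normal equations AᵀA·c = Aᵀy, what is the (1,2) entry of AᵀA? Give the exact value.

29

Row 1 ↔ basis 1, column 2 ↔ basis x, so (AᵀA)_{1,2} = Σᵢ x = (1)·(-2) + (1)·(3) + (1)·(4) + (1)·(7) + (1)·(8) + (1)·(9) = 29.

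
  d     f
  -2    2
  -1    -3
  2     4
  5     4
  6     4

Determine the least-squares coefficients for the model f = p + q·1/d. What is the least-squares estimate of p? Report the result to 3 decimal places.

p = 2.784

Forming MᵀM = [[5, -19/30]; [-19/30, 1411/900]] and Mᵀf = [11, 82/15]ᵀ gives MᵀM·[p, q]ᵀ = Mᵀf.
Determinant 5·(1411/900) − (-19/30)² = 3347/450.
p = (11·(1411/900) − (-19/30)·(82/15))/(3347/450) = 18637/6694; q = (5·(82/15) − (-19/30)·11)/(3347/450) = 15435/3347.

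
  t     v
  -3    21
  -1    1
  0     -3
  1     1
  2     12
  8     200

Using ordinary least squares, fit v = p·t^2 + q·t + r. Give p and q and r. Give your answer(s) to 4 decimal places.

p = 3.0257, q = 1.0945, r = -2.4488

Compute the Gram sums: Σt^2·t^2 = 4195, Σt^2·t = 493, Σt^2 = 79, Σt·t = 79, Σt = 7, Σ1 = 6.
For Aᵀv: Σt^2·v = 13039, Σt·v = 1561, Σv = 232.
So AᵀA·[p, q, r]ᵀ = Aᵀv: [[4195, 493, 79]; [493, 79, 7]; [79, 7, 6]]·[p, q, r]ᵀ = [13039, 1561, 232]ᵀ.
Inverting the 3×3 Gram matrix, [p, q, r]ᵀ = [38003/12560, 68733/62800, -76893/31400]ᵀ.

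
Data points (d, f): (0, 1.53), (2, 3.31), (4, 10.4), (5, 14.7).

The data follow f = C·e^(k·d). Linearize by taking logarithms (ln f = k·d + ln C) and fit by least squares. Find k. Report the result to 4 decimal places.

k = 0.4683

With ln fᵢ as the transformed response and dᵢ as the regressor:
Σd = 11.0000, Σ(d)² = 45.0000, Σln f = 6.6519, Σd·ln f = 25.2004.
Equations: 45.0000·k + 11.0000·ln C = 25.2004;  11.0000·k + 4·ln C = 6.6519.
Slope k = (n·Σd·ln f − Σd·Σln f)/(n·Σ(d)² − (Σd)²) = (4·25.2004 − 11.0000·6.6519)/59.0000 = 0.46832; ln C = (Σln f − k·Σd)/n = 0.37509.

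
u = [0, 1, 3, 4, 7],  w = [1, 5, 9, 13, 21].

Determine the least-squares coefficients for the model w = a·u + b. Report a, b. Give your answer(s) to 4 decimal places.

a = 2.8000, b = 1.4000

Setting ∂/∂a … = 0 gives: 75·a + 15·b = 231;  15·a + 5·b = 49.
Determinant 75·5 − 15² = 150.
a = (231·5 − 15·49)/150 = 14/5; b = (75·49 − 15·231)/150 = 7/5.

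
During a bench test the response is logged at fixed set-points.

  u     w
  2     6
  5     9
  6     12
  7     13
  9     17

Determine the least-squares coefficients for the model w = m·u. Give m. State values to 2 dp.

m = 1.91

Setting ∂/∂m … = 0 gives: 195·m = 373.
(Σu·u = 195, Σu·w = 373.)
m = 373/195 = 1.91282.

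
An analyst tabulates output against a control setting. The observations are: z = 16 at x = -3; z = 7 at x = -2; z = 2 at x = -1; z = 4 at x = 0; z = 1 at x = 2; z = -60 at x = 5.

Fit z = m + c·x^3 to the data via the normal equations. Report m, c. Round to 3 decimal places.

From the data, Σ1 = 6, Σx^3 = 97, Σx^3·x^3 = 16483.
Right-hand side: Σz = -30, Σx^3·z = -7982.
So AᵀA·[m, c]ᵀ = Aᵀz: [[6, 97]; [97, 16483]]·[m, c]ᵀ = [-30, -7982]ᵀ.
Determinant 6·16483 − 97² = 89489.
m = ((-30)·16483 − 97·(-7982))/89489 = 279764/89489; c = (6·(-7982) − 97·(-30))/89489 = -44982/89489.

m = 3.126, c = -0.503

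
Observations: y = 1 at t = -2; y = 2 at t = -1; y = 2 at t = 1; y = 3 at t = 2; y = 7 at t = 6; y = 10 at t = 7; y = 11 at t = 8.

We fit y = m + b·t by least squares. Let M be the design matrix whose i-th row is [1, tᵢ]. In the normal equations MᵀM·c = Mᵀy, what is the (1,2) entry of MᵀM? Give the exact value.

21

Row 1 ↔ basis 1, column 2 ↔ basis t, so (MᵀM)_{1,2} = Σᵢ t = (1)·(-2) + (1)·(-1) + (1)·(1) + (1)·(2) + (1)·(6) + (1)·(7) + (1)·(8) = 21.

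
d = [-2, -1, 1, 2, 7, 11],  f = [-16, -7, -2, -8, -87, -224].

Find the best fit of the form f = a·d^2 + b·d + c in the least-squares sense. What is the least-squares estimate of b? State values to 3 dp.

With design matrix M, MᵀM = [[17076, 1674, 180]; [1674, 180, 18]; [180, 18, 6]] and Mᵀf = [-31472, -3052, -344]ᵀ.
Inverting the 3×3 Gram matrix, [a, b, c]ᵀ = [-1486/735, 4772/2205, -2332/735]ᵀ.

b = 2.164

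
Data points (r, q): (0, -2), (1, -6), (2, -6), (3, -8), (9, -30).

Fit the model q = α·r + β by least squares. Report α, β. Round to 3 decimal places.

With design matrix A, AᵀA = [[95, 15]; [15, 5]] and Aᵀq = [-312, -52]ᵀ.
Eliminating β: 5·(row 1) − 15·(row 2) gives 250·α = 5·(-312) − 15·(-52) = -780, so α = -78/25.
Then β = ((-52) − 15·(-78/25))/5 = -26/25.

α = -3.120, β = -1.040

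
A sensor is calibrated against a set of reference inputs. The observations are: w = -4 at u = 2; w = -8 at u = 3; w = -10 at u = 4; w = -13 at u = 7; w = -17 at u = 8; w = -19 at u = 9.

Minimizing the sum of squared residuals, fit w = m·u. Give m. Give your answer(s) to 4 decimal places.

m = -2.1076

Setting ∂/∂m … = 0 gives: 223·m = -470.
(Σu·u = 223, Σu·w = -470.)
m = (-470)/223 = -2.10762.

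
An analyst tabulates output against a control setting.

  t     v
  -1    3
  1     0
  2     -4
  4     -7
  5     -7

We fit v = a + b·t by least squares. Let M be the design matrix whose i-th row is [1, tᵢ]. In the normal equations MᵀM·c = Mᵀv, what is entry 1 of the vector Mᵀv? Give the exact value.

Entry 1 ↔ basis 1, so (Mᵀv)_{1} = Σᵢ vᵢ = (1)·(3) + (1)·(0) + (1)·(-4) + (1)·(-7) + (1)·(-7) = -15.

-15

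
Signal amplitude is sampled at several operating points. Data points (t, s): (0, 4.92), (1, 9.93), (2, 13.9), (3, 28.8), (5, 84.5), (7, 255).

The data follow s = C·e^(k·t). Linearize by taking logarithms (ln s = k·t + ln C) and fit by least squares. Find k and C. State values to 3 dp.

Linearized form: ln s = k·t + ln C. From the 6 transformed points,
AᵀA = [[88.0000, 18.0000]; [18.0000, 6]], rhs = [78.6131, 19.8591]ᵀ  (here Σt = 18.0000, Σ(t)² = 88.0000, Σln s = 19.8591, Σt·ln s = 78.6131).
Slope k = (n·Σt·ln s − Σt·Σln s)/(n·Σ(t)² − (Σt)²) = (6·78.6131 − 18.0000·19.8591)/204.0000 = 0.55987; ln C = (Σln s − k·Σt)/n = 1.63024, so C = exp(1.63024) = 5.10512.

k = 0.560, C = 5.105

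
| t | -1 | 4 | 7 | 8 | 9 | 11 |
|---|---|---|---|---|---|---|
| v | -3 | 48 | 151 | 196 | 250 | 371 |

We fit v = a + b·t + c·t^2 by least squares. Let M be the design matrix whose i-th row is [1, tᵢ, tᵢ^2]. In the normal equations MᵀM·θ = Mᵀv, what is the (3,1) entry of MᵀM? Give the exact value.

332

Row 3 ↔ basis t^2, column 1 ↔ basis 1, so (MᵀM)_{3,1} = Σᵢ t^2 = (1)·(1) + (16)·(1) + (49)·(1) + (64)·(1) + (81)·(1) + (121)·(1) = 332.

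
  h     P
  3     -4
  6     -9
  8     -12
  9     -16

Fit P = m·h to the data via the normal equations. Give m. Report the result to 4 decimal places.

Compute the Gram sums: Σh·h = 190.
Moment sums: Σh·P = -306.
m = (-306)/190 = -1.61053.

m = -1.6105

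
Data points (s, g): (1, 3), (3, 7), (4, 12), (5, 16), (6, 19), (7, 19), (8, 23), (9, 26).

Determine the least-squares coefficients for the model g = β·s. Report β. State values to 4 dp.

MᵀM·[β]ᵀ = Mᵀg reads: 281·β = 817.
Hence β = 817 / 281 ≈ 2.90747.

β = 2.9075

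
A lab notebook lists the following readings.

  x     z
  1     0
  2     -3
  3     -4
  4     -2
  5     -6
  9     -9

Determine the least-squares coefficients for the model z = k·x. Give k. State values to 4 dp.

AᵀA·[k]ᵀ = Aᵀz reads: 136·k = -137.
(Σx·x = 136, Σx·z = -137.)
Hence k = -137 / 136 ≈ -1.00735.

k = -1.0074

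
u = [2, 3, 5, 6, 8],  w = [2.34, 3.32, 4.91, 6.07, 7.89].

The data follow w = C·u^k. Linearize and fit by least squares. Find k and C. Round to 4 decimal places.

k = 0.8678, C = 1.2710

Linearized form: ln w = k·ln u + ln C. From the 5 transformed points,
Σln u = 7.2724, Σ(ln u)² = 11.8122, Σln w = 7.5103, Σln u·ln w = 11.9951.
Equations: 11.8122·k + 7.2724·ln C = 11.9951;  7.2724·k + 5·ln C = 7.5103.
Δ = 11.8122·5 − (7.2724)² = 6.1731; k = (11.9951·5 − 7.2724·7.5103)/6.1731 = 0.86785, ln C = (11.8122·7.5103 − 7.2724·11.9951)/6.1731 = 0.23980, so C = exp(0.23980) = 1.27099.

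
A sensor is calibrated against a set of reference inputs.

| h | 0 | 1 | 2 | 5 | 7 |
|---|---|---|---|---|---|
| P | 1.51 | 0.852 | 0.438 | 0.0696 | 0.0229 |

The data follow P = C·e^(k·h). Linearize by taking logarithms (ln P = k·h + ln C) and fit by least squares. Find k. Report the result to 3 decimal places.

Linearized form: ln P = k·h + ln C. From the 5 transformed points,
AᵀA = [[79.0000, 15.0000]; [15.0000, 5]], rhs = [-41.5725, -7.0152]ᵀ  (here Σh = 15.0000, Σ(h)² = 79.0000, Σln P = -7.0152, Σh·ln P = -41.5725).
Slope k = (n·Σh·ln P − Σh·Σln P)/(n·Σ(h)² − (Σh)²) = (5·-41.5725 − 15.0000·-7.0152)/170.0000 = -0.60373; ln C = (Σln P − k·Σh)/n = 0.40816.

k = -0.604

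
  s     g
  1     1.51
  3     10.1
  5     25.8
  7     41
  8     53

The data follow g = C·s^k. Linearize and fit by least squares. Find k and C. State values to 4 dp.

k = 1.7112, C = 1.5332

Let Y = ln g. Fitting Y = k·ln s + ln C by least squares:
XᵀX = [[11.9079, 6.7334]; [6.7334, 5]], rhs = [23.2541, 13.6589]ᵀ  (here Σln s = 6.7334, Σ(ln s)² = 11.9079, Σln g = 13.6589, Σln s·ln g = 23.2541).
Δ = 11.9079·5 − (6.7334)² = 14.2007; k = (23.2541·5 − 6.7334·13.6589)/14.2007 = 1.71117, ln C = (11.9079·13.6589 − 6.7334·23.2541)/14.2007 = 0.42737, so C = exp(0.42737) = 1.53323.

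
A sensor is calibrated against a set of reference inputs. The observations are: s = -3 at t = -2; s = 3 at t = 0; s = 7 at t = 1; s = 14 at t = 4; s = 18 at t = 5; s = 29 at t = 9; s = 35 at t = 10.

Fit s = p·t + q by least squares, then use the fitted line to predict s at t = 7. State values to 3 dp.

With design matrix A, AᵀA = [[227, 27]; [27, 7]] and Aᵀs = [770, 103]ᵀ.
Δ = 227·7 − 27² = 860.
p = (770·7 − 27·103)/860 = 2609/860; q = (227·103 − 27·770)/860 = 2591/860.
At t = 7: ŝ = (2609/860)·(7) + (2591/860)·(1) = 10427/430.

ŝ = 24.249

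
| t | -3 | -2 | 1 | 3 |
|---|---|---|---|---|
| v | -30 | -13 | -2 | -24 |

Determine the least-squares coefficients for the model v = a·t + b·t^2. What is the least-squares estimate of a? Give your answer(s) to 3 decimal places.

a = 0.919

Compute the Gram sums: Σt·t = 23, Σt·t^2 = -7, Σt^2·t^2 = 179.
Moment sums: Σt·v = 42, Σt^2·v = -540.
MᵀM·[a, b]ᵀ = Mᵀv becomes [[23, -7]; [-7, 179]]·[a, b]ᵀ = [42, -540]ᵀ.
det = 23·179 − (-7)² = 4068.
a = (42·179 − (-7)·(-540))/4068 = 623/678; b = (23·(-540) − (-7)·42)/4068 = -2021/678.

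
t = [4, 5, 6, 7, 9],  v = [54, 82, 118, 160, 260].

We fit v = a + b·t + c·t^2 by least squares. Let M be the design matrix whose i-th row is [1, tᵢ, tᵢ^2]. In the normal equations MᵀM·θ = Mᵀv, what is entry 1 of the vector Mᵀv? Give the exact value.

Entry 1 ↔ basis 1, so (Mᵀv)_{1} = Σᵢ vᵢ = (1)·(54) + (1)·(82) + (1)·(118) + (1)·(160) + (1)·(260) = 674.

674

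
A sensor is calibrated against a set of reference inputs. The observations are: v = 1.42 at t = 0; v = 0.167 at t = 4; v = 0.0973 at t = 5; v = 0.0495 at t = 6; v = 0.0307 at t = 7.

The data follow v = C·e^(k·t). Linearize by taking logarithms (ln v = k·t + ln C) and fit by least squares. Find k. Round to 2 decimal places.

k = -0.55

Linearized form: ln v = k·t + ln C. From the 5 transformed points,
Σt = 22.0000, Σ(t)² = 126.0000, Σln v = -10.2583, Σt·ln v = -61.2280.
Normal system: [[126.0000, 22.0000]; [22.0000, 5]]·[k, ln C]ᵀ = [-61.2280, -10.2583]ᵀ.
Slope k = (n·Σt·ln v − Σt·Σln v)/(n·Σ(t)² − (Σt)²) = (5·-61.2280 − 22.0000·-10.2583)/146.0000 = -0.55107; ln C = (Σln v − k·Σt)/n = 0.37305.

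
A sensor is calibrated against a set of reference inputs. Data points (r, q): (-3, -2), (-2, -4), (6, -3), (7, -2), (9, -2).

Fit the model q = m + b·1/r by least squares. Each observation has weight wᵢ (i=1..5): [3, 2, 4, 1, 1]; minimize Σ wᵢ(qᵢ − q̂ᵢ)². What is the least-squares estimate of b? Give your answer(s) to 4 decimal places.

b = 0.6293

Entries of XᵀWX: Σwᵢ·1 = 11, Σwᵢ·1/r = -68/63, Σwᵢ·1/r·1/r = 7757/7938.
And Σwᵢ·q = -30, Σwᵢ·1/r·q = 220/63.
XᵀWX·[m, b]ᵀ = XᵀWq becomes [[11, -68/63]; [-68/63, 7757/7938]]·[m, b]ᵀ = [-30, 220/63]ᵀ.
det = 11·(7757/7938) − (-68/63)² = 76079/7938.
m = ((-30)·(7757/7938) − (-68/63)·(220/63))/(76079/7938) = -202790/76079; b = (11·(220/63) − (-68/63)·(-30))/(76079/7938) = 47880/76079.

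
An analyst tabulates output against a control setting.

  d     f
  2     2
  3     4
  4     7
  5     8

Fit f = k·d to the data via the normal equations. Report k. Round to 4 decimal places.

k = 1.5556

The normal system XᵀX·[k]ᵀ = Xᵀf is [[54]]·[k]ᵀ = [84]ᵀ.
k = 84/54 = 1.55556.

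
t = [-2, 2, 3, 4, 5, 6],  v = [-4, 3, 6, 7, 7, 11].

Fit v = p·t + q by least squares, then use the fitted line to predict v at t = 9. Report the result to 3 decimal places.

v̂ = 15.650

Forming XᵀX = [[94, 18]; [18, 6]] and Xᵀv = [161, 30]ᵀ gives XᵀX·[p, q]ᵀ = Xᵀv.
Determinant 94·6 − 18² = 240.
p = (161·6 − 18·30)/240 = 71/40; q = (94·30 − 18·161)/240 = -13/40.
At t = 9: v̂ = (71/40)·(9) + (-13/40)·(1) = 313/20.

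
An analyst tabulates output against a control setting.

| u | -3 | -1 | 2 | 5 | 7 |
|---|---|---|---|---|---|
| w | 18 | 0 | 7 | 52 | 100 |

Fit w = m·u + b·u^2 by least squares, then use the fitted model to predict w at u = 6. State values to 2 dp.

Setting ∂/∂m … = 0 gives: 88·m + 448·b = 920;  448·m + 3124·b = 6390.
det = 88·3124 − 448² = 74208.
m = (920·3124 − 448·6390)/74208 = 355/2319; b = (88·6390 − 448·920)/74208 = 9385/4638.
At u = 6: ŵ = (355/2319)·(6) + (9385/4638)·(36) = 57020/773.

ŵ = 73.76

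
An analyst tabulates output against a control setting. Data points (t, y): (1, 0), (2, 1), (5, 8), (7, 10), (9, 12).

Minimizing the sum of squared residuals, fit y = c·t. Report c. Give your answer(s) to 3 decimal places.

Entries of AᵀA: Σt·t = 160.
And Σt·y = 220.
Hence c = 220 / 160 ≈ 1.375.

c = 1.375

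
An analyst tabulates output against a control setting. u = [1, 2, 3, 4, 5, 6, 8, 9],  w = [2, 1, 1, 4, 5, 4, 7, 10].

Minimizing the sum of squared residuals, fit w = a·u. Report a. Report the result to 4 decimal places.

Sums needed: Σu·u = 236.
Moment sums: Σu·w = 218.
AᵀA·[a]ᵀ = Aᵀw becomes [[236]]·[a]ᵀ = [218]ᵀ.
a = 218/236 = 0.923729.

a = 0.9237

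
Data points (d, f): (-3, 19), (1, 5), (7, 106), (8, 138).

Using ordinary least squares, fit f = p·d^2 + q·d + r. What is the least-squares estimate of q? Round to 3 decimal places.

q = 0.544

Entries of XᵀX: Σd^2·d^2 = 6579, Σd^2·d = 829, Σd^2 = 123, Σd·d = 123, Σd = 13, Σ1 = 4.
Moment sums: Σd^2·f = 14202, Σd·f = 1794, Σf = 268.
So XᵀX·[p, q, r]ᵀ = Xᵀf: [[6579, 829, 123]; [829, 123, 13]; [123, 13, 4]]·[p, q, r]ᵀ = [14202, 1794, 268]ᵀ.
Inverting the 3×3 Gram matrix, [p, q, r]ᵀ = [5009/2446, 22641/41582, 46978/20791]ᵀ.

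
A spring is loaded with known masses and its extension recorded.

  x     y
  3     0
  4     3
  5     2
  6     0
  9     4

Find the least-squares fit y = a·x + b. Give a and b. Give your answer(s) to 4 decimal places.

Entries of AᵀA: Σx·x = 167, Σx = 27, Σ1 = 5.
And Σx·y = 58, Σy = 9.
So AᵀA·[a, b]ᵀ = Aᵀy: [[167, 27]; [27, 5]]·[a, b]ᵀ = [58, 9]ᵀ.
Δ = 167·5 − 27² = 106.
a = (58·5 − 27·9)/106 = 47/106; b = (167·9 − 27·58)/106 = -63/106.

a = 0.4434, b = -0.5943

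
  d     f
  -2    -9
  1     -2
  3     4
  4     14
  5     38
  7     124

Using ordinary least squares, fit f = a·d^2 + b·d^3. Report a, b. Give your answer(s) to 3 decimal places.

a = -1.173, b = 0.530

Setting ∂/∂a … = 0 gives: 3380·a + 21168·b = 7248;  21168·a + 138164·b = 48356.
det = 3380·138164 − 21168² = 18910096.
a = (7248·138164 − 21168·48356)/18910096 = -1386696/1181881; b = (3380·48356 − 21168·7248)/18910096 = 626101/1181881.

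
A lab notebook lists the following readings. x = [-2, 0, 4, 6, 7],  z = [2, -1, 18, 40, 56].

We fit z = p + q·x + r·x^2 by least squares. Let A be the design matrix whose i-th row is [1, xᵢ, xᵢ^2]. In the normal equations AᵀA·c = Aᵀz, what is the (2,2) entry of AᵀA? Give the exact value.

105

Row 2 ↔ basis x, column 2 ↔ basis x, so (AᵀA)_{2,2} = Σᵢ (x)·(x) = (-2)·(-2) + (0)·(0) + (4)·(4) + (6)·(6) + (7)·(7) = 105.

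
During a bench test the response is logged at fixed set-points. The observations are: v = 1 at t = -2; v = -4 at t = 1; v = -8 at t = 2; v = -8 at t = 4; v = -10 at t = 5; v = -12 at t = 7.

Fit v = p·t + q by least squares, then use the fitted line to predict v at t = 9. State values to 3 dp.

v̂ = -15.548

Compute the Gram sums: Σt·t = 99, Σt = 17, Σ1 = 6.
Moment sums: Σt·v = -188, Σv = -41.
Normal equations: [[99, 17]; [17, 6]]·[p, q]ᵀ = [-188, -41]ᵀ.
Δ = 99·6 − 17² = 305.
p = ((-188)·6 − 17·(-41))/305 = -431/305; q = (99·(-41) − 17·(-188))/305 = -863/305.
At t = 9: v̂ = (-431/305)·(9) + (-863/305)·(1) = -4742/305.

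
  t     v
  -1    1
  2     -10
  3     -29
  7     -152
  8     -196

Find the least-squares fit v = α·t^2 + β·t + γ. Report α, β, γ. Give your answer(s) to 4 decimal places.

Setting ∂/∂α … = 0 gives: 6595·α + 889·β + 127·γ = -20292;  889·α + 127·β + 19·γ = -2740;  127·α + 19·β + 5·γ = -386.
Solving the 3×3 system (Gaussian elimination) gives α = -71615/24339, β = -34381/24339, γ = 23566/8113.

α = -2.9424, β = -1.4126, γ = 2.9047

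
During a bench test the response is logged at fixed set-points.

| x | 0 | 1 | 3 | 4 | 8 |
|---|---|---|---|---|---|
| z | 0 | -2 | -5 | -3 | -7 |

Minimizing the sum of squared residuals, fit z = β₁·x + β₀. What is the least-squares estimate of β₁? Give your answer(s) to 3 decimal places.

The normal equations are: 90·β₁ + 16·β₀ = -85;  16·β₁ + 5·β₀ = -17.
(Σx·x = 90, Σx = 16, Σ1 = 5, Σx·z = -85, Σz = -17.)
Eliminating β₀: 5·(row 1) − 16·(row 2) gives 194·β₁ = 5·(-85) − 16·(-17) = -153, so β₁ = -153/194.
Then β₀ = ((-17) − 16·(-153/194))/5 = -85/97.

β₁ = -0.789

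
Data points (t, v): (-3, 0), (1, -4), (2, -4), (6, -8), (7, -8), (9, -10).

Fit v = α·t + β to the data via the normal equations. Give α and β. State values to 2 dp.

α = -0.82, β = -2.66

Normal-equation sums: Σt·t = 180, Σt = 22, Σ1 = 6.
Moment sums: Σt·v = -206, Σv = -34.
Normal equations: [[180, 22]; [22, 6]]·[α, β]ᵀ = [-206, -34]ᵀ.
Eliminating β: 6·(row 1) − 22·(row 2) gives 596·α = 6·(-206) − 22·(-34) = -488, so α = -122/149.
Then β = ((-34) − 22·(-122/149))/6 = -397/149.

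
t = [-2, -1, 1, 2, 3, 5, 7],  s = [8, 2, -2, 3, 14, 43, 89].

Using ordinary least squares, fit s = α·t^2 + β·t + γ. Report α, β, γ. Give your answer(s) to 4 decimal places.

α = 2.0210, β = -1.1187, γ = -2.0253

From the data, Σt^2·t^2 = 3141, Σt^2·t = 495, Σt^2 = 93, Σt·t = 93, Σt = 15, Σ1 = 7.
Right-hand side: Σt^2·s = 5606, Σt·s = 866, Σs = 157.
Normal equations: [[3141, 495, 93]; [495, 93, 15]; [93, 15, 7]]·[α, β, γ]ᵀ = [5606, 866, 157]ᵀ.
Inverting the 3×3 Gram matrix, [α, β, γ]ᵀ = [2401/1188, -443/396, -401/198]ᵀ.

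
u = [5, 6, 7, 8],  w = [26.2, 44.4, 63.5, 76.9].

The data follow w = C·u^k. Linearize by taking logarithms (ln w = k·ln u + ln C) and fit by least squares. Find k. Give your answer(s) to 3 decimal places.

k = 2.316

With ln wᵢ as the transformed response and ln uᵢ as the regressor:
Sums: Σln u = 7.4265, Σ(ln u)² = 13.9113, Σln w = 15.5525, Σln u·ln w = 29.1601.
Normal system: [[13.9113, 7.4265]; [7.4265, 4]]·[k, ln C]ᵀ = [29.1601, 15.5525]ᵀ.
Solving (det = 0.4917): k = 2.31610, ln C = -0.41202.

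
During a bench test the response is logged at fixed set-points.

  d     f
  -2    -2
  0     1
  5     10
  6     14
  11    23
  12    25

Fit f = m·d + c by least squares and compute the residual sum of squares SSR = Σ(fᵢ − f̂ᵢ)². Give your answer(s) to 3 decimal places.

SSR = 2.582

From the data, Σd·d = 330, Σd = 32, Σ1 = 6.
Right-hand side: Σd·f = 691, Σf = 71.
Normal equations: [[330, 32]; [32, 6]]·[m, c]ᵀ = [691, 71]ᵀ.
Determinant 330·6 − 32² = 956.
m = (691·6 − 32·71)/956 = 937/478; c = (330·71 − 32·691)/956 = 659/478.
Residuals: 259/478, -181/478, -282/239, 411/478, 14/239, 47/478; SSR = 617/239.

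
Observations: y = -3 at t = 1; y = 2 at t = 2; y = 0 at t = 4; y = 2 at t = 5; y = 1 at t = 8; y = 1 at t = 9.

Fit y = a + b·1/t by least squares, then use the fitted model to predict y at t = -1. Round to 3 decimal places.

Entries of XᵀX: Σ1 = 6, Σ1/t = 787/360, Σ1/t·1/t = 178909/129600.
For Xᵀy: Σy = 3, Σ1/t·y = -491/360.
XᵀX·[a, b]ᵀ = Xᵀy becomes [[6, 787/360]; [787/360, 178909/129600]]·[a, b]ᵀ = [3, -491/360]ᵀ.
Determinant 6·(178909/129600) − (787/360)² = 90817/25920.
a = (3·(178909/129600) − (787/360)·(-491/360))/(90817/25920) = 923144/454085; b = (6·(-491/360) − (787/360)·3)/(90817/25920) = -382104/90817.
At t = -1: ŷ = (923144/454085)·(1) + (-382104/90817)·(-1) = 2833664/454085.

ŷ = 6.240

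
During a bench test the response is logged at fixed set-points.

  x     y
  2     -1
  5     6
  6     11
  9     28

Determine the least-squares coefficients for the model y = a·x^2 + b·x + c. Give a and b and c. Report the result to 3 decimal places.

AᵀA·[a, b, c]ᵀ = Aᵀy reads: 8498·a + 1078·b + 146·c = 2810;  1078·a + 146·b + 22·c = 346;  146·a + 22·b + 4·c = 44.
Inverting the 3×3 Gram matrix, [a, b, c]ᵀ = [5/12, -127/300, -47/25]ᵀ.

a = 0.417, b = -0.423, c = -1.880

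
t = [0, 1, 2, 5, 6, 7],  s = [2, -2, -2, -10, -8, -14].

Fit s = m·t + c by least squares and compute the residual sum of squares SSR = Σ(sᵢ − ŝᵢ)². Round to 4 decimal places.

The normal system AᵀA·[m, c]ᵀ = Aᵀs is [[115, 21]; [21, 6]]·[m, c]ᵀ = [-202, -34]ᵀ.
det = 115·6 − 21² = 249.
m = ((-202)·6 − 21·(-34))/249 = -2; c = (115·(-34) − 21·(-202))/249 = 4/3.
Residuals: 2/3, -4/3, 2/3, -4/3, 8/3, -4/3; SSR = 40/3.

SSR = 13.3333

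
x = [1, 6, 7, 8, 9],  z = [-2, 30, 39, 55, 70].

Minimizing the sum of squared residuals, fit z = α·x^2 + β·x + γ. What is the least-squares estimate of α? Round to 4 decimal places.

α = 0.9374

Entries of AᵀA: Σx^2·x^2 = 14355, Σx^2·x = 1801, Σx^2 = 231, Σx·x = 231, Σx = 31, Σ1 = 5.
And Σx^2·z = 12179, Σx·z = 1521, Σz = 192.
Normal equations: [[14355, 1801, 231]; [1801, 231, 31]; [231, 31, 5]]·[α, β, γ]ᵀ = [12179, 1521, 192]ᵀ.
Solving the 3×3 system (Gaussian elimination) gives α = 16121/17198, β = -6695/17198, γ = -21439/8599.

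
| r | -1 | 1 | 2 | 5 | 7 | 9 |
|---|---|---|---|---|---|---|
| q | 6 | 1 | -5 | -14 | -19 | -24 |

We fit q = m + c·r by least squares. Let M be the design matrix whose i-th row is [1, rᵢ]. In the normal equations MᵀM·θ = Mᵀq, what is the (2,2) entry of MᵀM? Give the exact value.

161

Row 2 ↔ basis r, column 2 ↔ basis r, so (MᵀM)_{2,2} = Σᵢ (r)·(r) = (-1)·(-1) + (1)·(1) + (2)·(2) + (5)·(5) + (7)·(7) + (9)·(9) = 161.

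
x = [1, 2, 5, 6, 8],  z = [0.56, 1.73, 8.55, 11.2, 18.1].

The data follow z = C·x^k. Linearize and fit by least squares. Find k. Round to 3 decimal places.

k = 1.682

Taking logs, ln z = k·ln x + ln C, so regress ln z on ln x.
Σln x = 6.1738, Σ(ln x)² = 10.6052, Σln z = 7.4261, Σln x·ln z = 14.1843.
Equations: 10.6052·k + 6.1738·ln C = 14.1843;  6.1738·k + 5·ln C = 7.4261.
Δ = 10.6052·5 − (6.1738)² = 14.9105; k = (14.1843·5 − 6.1738·7.4261)/14.9105 = 1.68167, ln C = (10.6052·7.4261 − 6.1738·14.1843)/14.9105 = -0.59124.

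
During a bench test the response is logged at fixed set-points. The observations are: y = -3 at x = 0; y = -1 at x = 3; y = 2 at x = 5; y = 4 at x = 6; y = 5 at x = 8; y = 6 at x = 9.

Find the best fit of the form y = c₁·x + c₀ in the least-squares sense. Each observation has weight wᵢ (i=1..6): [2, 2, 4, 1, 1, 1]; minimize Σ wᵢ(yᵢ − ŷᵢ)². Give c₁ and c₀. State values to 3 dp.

c₁ = 1.055, c₀ = -3.337

Setting ∂/∂c₁ … = 0 gives: 299·c₁ + 49·c₀ = 152;  49·c₁ + 11·c₀ = 15.
(Σwᵢ·x·x = 299, Σwᵢ·x = 49, Σwᵢ·1 = 11, Σwᵢ·x·y = 152, Σwᵢ·y = 15.)
Determinant 299·11 − 49² = 888.
c₁ = (152·11 − 49·15)/888 = 937/888; c₀ = (299·15 − 49·152)/888 = -2963/888.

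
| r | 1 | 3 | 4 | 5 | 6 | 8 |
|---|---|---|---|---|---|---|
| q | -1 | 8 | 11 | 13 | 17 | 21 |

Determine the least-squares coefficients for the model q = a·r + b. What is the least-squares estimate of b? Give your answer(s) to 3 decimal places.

The normal system XᵀX·[a, b]ᵀ = Xᵀq is [[151, 27]; [27, 6]]·[a, b]ᵀ = [402, 69]ᵀ.
det = 151·6 − 27² = 177.
a = (402·6 − 27·69)/177 = 183/59; b = (151·69 − 27·402)/177 = -145/59.

b = -2.458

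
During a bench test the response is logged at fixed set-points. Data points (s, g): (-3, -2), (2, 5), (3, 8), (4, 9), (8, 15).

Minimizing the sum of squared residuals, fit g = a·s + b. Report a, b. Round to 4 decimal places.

Entries of MᵀM: Σs·s = 102, Σs = 14, Σ1 = 5.
Right-hand side: Σs·g = 196, Σg = 35.
MᵀM·[a, b]ᵀ = Mᵀg becomes [[102, 14]; [14, 5]]·[a, b]ᵀ = [196, 35]ᵀ.
Δ = 102·5 − 14² = 314.
a = (196·5 − 14·35)/314 = 245/157; b = (102·35 − 14·196)/314 = 413/157.

a = 1.5605, b = 2.6306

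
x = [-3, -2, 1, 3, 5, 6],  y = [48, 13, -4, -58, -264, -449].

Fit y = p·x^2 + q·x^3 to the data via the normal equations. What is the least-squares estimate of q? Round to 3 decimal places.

q = -1.977

The normal system AᵀA·[p, q]ᵀ = Aᵀy is [[2100, 10870]; [10870, 63804]]·[p, q]ᵀ = [-22806, -132954]ᵀ.
det = 2100·63804 − 10870² = 15831500.
p = ((-22806)·63804 − 10870·(-132954))/15831500 = -2476011/3957875; q = (2100·(-132954) − 10870·(-22806))/15831500 = -1565109/791575.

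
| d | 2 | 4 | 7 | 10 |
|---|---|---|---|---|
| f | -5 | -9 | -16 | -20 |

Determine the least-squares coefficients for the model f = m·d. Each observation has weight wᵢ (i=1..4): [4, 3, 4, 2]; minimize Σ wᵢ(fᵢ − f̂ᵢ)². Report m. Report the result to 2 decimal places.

m = -2.17

The normal equations are: 460·m = -996.
Hence m = -996 / 460 ≈ -2.16522.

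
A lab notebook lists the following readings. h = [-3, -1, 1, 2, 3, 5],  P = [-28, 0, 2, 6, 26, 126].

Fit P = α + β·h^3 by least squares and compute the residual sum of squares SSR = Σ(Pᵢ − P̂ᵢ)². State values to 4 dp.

Entries of MᵀM: Σ1 = 6, Σh^3 = 133, Σh^3·h^3 = 17149.
Right-hand side: ΣP = 132, Σh^3·P = 17258.
So MᵀM·[α, β]ᵀ = MᵀP: [[6, 133]; [133, 17149]]·[α, β]ᵀ = [132, 17258]ᵀ.
Determinant 6·17149 − 133² = 85205.
α = (132·17149 − 133·17258)/85205 = -31646/85205; β = (6·17258 − 133·132)/85205 = 85992/85205.
Residuals: -6462/17041, 117638/85205, 116064/85205, -29012/17041, -74808/85205, 18476/85205; SSR = 649416/85205.

SSR = 7.6218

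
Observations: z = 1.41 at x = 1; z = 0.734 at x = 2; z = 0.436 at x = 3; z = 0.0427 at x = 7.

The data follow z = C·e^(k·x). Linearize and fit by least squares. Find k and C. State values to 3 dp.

k = -0.579, C = 2.442

With ln zᵢ as the transformed response and xᵢ as the regressor:
Sums: Σx = 13.0000, Σ(x)² = 63.0000, Σln z = -3.9493, Σx·ln z = -24.8401.
Normal system: [[63.0000, 13.0000]; [13.0000, 4]]·[k, ln C]ᵀ = [-24.8401, -3.9493]ᵀ.
Δ = 63.0000·4 − (13.0000)² = 83.0000; k = (-24.8401·4 − 13.0000·-3.9493)/83.0000 = -0.57855, ln C = (63.0000·-3.9493 − 13.0000·-24.8401)/83.0000 = 0.89294, so C = exp(0.89294) = 2.44231.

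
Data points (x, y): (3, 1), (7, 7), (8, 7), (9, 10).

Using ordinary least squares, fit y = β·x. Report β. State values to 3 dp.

With design matrix M, MᵀM = [[203]] and Mᵀy = [198]ᵀ.
β = 198/203 = 0.975369.

β = 0.975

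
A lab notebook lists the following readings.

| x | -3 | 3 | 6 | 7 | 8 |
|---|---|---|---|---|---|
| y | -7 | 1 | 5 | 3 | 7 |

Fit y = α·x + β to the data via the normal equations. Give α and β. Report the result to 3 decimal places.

α = 1.183, β = -3.168

The normal equations are: 167·α + 21·β = 131;  21·α + 5·β = 9.
(Σx·x = 167, Σx = 21, Σ1 = 5, Σx·y = 131, Σy = 9.)
Eliminating β: 5·(row 1) − 21·(row 2) gives 394·α = 5·131 − 21·9 = 466, so α = 233/197.
Then β = (9 − 21·(233/197))/5 = -624/197.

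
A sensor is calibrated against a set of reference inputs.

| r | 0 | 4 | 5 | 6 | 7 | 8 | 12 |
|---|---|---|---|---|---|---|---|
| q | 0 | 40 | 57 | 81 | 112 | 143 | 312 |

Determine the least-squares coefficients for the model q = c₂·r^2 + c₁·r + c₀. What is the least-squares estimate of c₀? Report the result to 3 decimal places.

With design matrix X, XᵀX = [[29410, 2988, 334]; [2988, 334, 42]; [334, 42, 7]] and Xᵀq = [64549, 6603, 745]ᵀ.
Row-reducing yields c₂ = 7947/3886, c₁ = 234495/159326, c₀ = 1633/79663.

c₀ = 0.020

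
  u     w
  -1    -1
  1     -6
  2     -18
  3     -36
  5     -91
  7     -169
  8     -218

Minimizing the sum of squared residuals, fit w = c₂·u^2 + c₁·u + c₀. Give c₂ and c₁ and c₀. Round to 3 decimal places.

c₂ = -3.061, c₁ = -2.692, c₀ = -0.473

Sums needed: Σu^2·u^2 = 7221, Σu^2·u = 1015, Σu^2 = 153, Σu·u = 153, Σu = 25, Σ1 = 7.
And Σu^2·w = -24911, Σu·w = -3531, Σw = -539.
So XᵀX·[c₂, c₁, c₀]ᵀ = Xᵀw: [[7221, 1015, 153]; [1015, 153, 25]; [153, 25, 7]]·[c₂, c₁, c₀]ᵀ = [-24911, -3531, -539]ᵀ.
Row-reducing yields c₂ = -147075/48041, c₁ = -129307/48041, c₀ = -22707/48041.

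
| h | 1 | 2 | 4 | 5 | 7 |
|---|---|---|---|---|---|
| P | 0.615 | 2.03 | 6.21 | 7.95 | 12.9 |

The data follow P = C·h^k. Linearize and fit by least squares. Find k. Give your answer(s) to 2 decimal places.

Let Y = ln P. Fitting Y = k·ln h + ln C by least squares:
Sums: Σln h = 5.6348, Σ(ln h)² = 8.7791, Σln P = 6.6785, Σln h·ln P = 11.3351.
Normal system: [[8.7791, 5.6348]; [5.6348, 5]]·[k, ln C]ᵀ = [11.3351, 6.6785]ᵀ.
Slope k = (n·Σln h·ln P − Σln h·Σln P)/(n·Σ(ln h)² − (Σln h)²) = (5·11.3351 − 5.6348·6.6785)/12.1448 = 1.56808; ln C = (Σln P − k·Σln h)/n = -0.43147.

k = 1.57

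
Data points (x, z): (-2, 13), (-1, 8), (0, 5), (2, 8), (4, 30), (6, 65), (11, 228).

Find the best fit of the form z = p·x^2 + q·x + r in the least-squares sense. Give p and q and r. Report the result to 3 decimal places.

Sums needed: Σx^2·x^2 = 16226, Σx^2·x = 1610, Σx^2 = 182, Σx·x = 182, Σx = 20, Σ1 = 7.
Moment sums: Σx^2·z = 30500, Σx·z = 3000, Σz = 357.
So AᵀA·[p, q, r]ᵀ = Aᵀz: [[16226, 1610, 182]; [1610, 182, 20]; [182, 20, 7]]·[p, q, r]ᵀ = [30500, 3000, 357]ᵀ.
Inverting the 3×3 Gram matrix, [p, q, r]ᵀ = [859283/432264, -92375/61752, 36943/10292]ᵀ.

p = 1.988, q = -1.496, r = 3.589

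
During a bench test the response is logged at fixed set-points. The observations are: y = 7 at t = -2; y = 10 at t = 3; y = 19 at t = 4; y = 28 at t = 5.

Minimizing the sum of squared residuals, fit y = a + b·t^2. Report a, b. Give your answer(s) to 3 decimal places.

Sums needed: Σ1 = 4, Σt^2 = 54, Σt^2·t^2 = 978.
Right-hand side: Σy = 64, Σt^2·y = 1122.
MᵀM·[a, b]ᵀ = Mᵀy becomes [[4, 54]; [54, 978]]·[a, b]ᵀ = [64, 1122]ᵀ.
det = 4·978 − 54² = 996.
a = (64·978 − 54·1122)/996 = 167/83; b = (4·1122 − 54·64)/996 = 86/83.

a = 2.012, b = 1.036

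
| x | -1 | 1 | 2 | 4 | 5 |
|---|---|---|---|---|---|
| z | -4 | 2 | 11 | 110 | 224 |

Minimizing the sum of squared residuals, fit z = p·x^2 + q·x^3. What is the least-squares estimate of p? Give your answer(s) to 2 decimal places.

Setting ∂/∂p … = 0 gives: 899·p + 4181·q = 7402;  4181·p + 19787·q = 35134.
det = 899·19787 − 4181² = 307752.
p = (7402·19787 − 4181·35134)/307752 = -17995/12823; q = (899·35134 − 4181·7402)/307752 = 26571/12823.

p = -1.40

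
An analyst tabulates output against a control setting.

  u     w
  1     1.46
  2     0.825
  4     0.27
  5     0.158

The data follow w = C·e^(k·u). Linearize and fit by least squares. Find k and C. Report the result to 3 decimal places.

Let Y = ln w. Fitting Y = k·u + ln C by least squares:
Σu = 12.0000, Σ(u)² = 46.0000, Σln w = -2.9684, Σu·ln w = -14.4694.
Equations: 46.0000·k + 12.0000·ln C = -14.4694;  12.0000·k + 4·ln C = -2.9684.
Solving (det = 40.0000): k = -0.55642, ln C = 0.92714, so C = exp(0.92714) = 2.52727.

k = -0.556, C = 2.527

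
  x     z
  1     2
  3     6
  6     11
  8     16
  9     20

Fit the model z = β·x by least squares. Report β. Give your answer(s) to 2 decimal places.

Compute the Gram sums: Σx·x = 191.
Moment sums: Σx·z = 394.
AᵀA·[β]ᵀ = Aᵀz becomes [[191]]·[β]ᵀ = [394]ᵀ.
β = 394/191 = 2.06283.

β = 2.06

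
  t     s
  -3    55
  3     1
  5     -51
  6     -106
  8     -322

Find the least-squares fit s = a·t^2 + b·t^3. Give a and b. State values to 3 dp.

a = 3.101, b = -1.016

Compute the Gram sums: Σt^2·t^2 = 6179, Σt^2·t^3 = 43669, Σt^3·t^3 = 325883.
Right-hand side: Σt^2·s = -25195, Σt^3·s = -195593.
So XᵀX·[a, b]ᵀ = Xᵀs: [[6179, 43669]; [43669, 325883]]·[a, b]ᵀ = [-25195, -195593]ᵀ.
Δ = 6179·325883 − 43669² = 106649496.
a = ((-25195)·325883 − 43669·(-195593))/106649496 = 27560711/8887458; b = (6179·(-195593) − 43669·(-25195))/106649496 = -9027391/8887458.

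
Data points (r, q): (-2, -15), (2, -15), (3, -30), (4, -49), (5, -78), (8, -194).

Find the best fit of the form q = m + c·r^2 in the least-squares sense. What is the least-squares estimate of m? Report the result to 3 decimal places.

The normal system XᵀX·[m, c]ᵀ = Xᵀq is [[6, 122]; [122, 5090]]·[m, c]ᵀ = [-381, -15540]ᵀ.
det = 6·5090 − 122² = 15656.
m = ((-381)·5090 − 122·(-15540))/15656 = -21705/7828; c = (6·(-15540) − 122·(-381))/15656 = -23379/7828.

m = -2.773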